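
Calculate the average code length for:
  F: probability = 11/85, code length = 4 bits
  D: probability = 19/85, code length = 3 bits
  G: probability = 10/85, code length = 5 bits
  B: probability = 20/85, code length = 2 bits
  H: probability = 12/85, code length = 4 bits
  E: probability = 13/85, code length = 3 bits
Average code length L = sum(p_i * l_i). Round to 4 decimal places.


Weighted contributions p_i * l_i:
  F: (11/85) * 4 = 44/85
  D: (19/85) * 3 = 57/85
  G: (10/85) * 5 = 50/85
  B: (20/85) * 2 = 40/85
  H: (12/85) * 4 = 48/85
  E: (13/85) * 3 = 39/85
Sum = (44 + 57 + 50 + 40 + 48 + 39)/85 = 278/85

L = 278/85 = 3.2706 bits/symbol


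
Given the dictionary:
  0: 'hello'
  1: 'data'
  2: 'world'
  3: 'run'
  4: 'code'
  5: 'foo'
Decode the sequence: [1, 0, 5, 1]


Look up each index in the dictionary:
  1 -> 'data'
  0 -> 'hello'
  5 -> 'foo'
  1 -> 'data'

Decoded: "data hello foo data"


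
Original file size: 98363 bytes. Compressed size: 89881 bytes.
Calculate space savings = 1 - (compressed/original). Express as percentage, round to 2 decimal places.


ratio = compressed/original = 89881/98363 = 0.913768
savings = 1 - ratio = 1 - 0.913768 = 0.086232
as a percentage: 0.086232 * 100 = 8.62%

Space savings = 1 - 89881/98363 = 8.62%


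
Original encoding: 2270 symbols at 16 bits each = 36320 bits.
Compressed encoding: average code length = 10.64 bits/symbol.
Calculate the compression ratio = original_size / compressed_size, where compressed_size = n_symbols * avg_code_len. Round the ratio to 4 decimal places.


original_size = n_symbols * orig_bits = 2270 * 16 = 36320 bits
compressed_size = n_symbols * avg_code_len = 2270 * 10.64 = 24152.8 bits
ratio = original_size / compressed_size = 36320 / 24152.8 = 1.5038

Compression ratio = 1.5038


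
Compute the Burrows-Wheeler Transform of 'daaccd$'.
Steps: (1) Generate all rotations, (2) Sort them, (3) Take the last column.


Rotations (sorted):
  0: $daaccd -> last char: d
  1: aaccd$d -> last char: d
  2: accd$da -> last char: a
  3: ccd$daa -> last char: a
  4: cd$daac -> last char: c
  5: d$daacc -> last char: c
  6: daaccd$ -> last char: $


BWT = ddaacc$


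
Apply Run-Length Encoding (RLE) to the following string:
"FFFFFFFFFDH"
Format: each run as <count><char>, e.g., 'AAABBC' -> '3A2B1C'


Scanning runs left to right:
  i=0: run of 'F' x 9 -> '9F'
  i=9: run of 'D' x 1 -> '1D'
  i=10: run of 'H' x 1 -> '1H'

RLE = 9F1D1H


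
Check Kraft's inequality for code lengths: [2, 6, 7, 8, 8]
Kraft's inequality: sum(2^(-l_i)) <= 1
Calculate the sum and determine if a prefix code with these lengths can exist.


Sum = 2^(-2) + 2^(-6) + 2^(-7) + 2^(-8) + 2^(-8)
    = 0.25 + 0.015625 + 0.0078125 + 0.00390625 + 0.00390625
    = 72/256 = 0.28125
Since 0.28125 <= 1, Kraft's inequality IS satisfied.
A prefix code with these lengths CAN exist.

Kraft sum = 0.28125. Satisfied.


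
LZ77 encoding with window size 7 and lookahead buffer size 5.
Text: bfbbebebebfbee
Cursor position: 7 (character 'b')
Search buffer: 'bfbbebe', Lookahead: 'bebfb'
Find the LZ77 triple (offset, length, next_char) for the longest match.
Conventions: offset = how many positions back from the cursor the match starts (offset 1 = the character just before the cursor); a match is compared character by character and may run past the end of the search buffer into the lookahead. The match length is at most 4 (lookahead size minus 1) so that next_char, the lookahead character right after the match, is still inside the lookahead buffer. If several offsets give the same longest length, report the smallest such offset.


Try each offset into the search buffer:
  offset=1 (pos 6, char 'e'): match length 0
  offset=2 (pos 5, char 'b'): match length 3
  offset=3 (pos 4, char 'e'): match length 0
  offset=4 (pos 3, char 'b'): match length 3
  offset=5 (pos 2, char 'b'): match length 1
  offset=6 (pos 1, char 'f'): match length 0
  offset=7 (pos 0, char 'b'): match length 1
Longest match has length 3, found at offsets 2, 4; take the smallest, offset 2.
next_char = character at position 7 + 3 = 10 -> 'f'

Best match: offset=2, length=3 (matching 'beb' starting at position 5)
LZ77 triple: (2, 3, 'f')


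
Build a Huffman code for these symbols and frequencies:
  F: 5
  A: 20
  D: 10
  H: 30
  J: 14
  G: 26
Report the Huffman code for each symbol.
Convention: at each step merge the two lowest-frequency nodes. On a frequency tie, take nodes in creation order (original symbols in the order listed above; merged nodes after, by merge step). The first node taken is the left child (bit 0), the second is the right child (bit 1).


Huffman tree construction:
Step 1: Merge F(5) + D(10) = 15
Step 2: Merge J(14) + (F+D)(15) = 29
Step 3: Merge A(20) + G(26) = 46
Step 4: Merge (J+(F+D))(29) + H(30) = 59
Step 5: Merge (A+G)(46) + ((J+(F+D))+H)(59) = 105
Read each symbol's code off the tree from the root (left child = 0, right child = 1).

Codes:
  F: 1010 (length 4)
  A: 00 (length 2)
  D: 1011 (length 4)
  H: 11 (length 2)
  J: 100 (length 3)
  G: 01 (length 2)
Average code length: 254/105 = 2.4190 bits/symbol


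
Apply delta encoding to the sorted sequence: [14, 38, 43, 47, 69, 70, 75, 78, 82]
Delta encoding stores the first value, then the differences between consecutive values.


First value: 14
Deltas:
  38 - 14 = 24
  43 - 38 = 5
  47 - 43 = 4
  69 - 47 = 22
  70 - 69 = 1
  75 - 70 = 5
  78 - 75 = 3
  82 - 78 = 4


Delta encoded: [14, 24, 5, 4, 22, 1, 5, 3, 4]


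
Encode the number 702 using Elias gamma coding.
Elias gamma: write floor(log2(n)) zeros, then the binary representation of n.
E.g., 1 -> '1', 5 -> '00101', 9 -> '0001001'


num_bits = floor(log2(702)) + 1 = 10
leading_zeros = num_bits - 1 = 9
binary(702) = 1010111110

Elias gamma(702) = '000000000' + '1010111110' = 0000000001010111110 (19 bits)


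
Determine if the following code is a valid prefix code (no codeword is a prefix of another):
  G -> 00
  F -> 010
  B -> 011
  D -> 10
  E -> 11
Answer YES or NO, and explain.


Checking each pair (does one codeword prefix another?):
  G='00' vs F='010': no prefix
  G='00' vs B='011': no prefix
  G='00' vs D='10': no prefix
  G='00' vs E='11': no prefix
  F='010' vs G='00': no prefix
  F='010' vs B='011': no prefix
  F='010' vs D='10': no prefix
  F='010' vs E='11': no prefix
  B='011' vs G='00': no prefix
  B='011' vs F='010': no prefix
  B='011' vs D='10': no prefix
  B='011' vs E='11': no prefix
  D='10' vs G='00': no prefix
  D='10' vs F='010': no prefix
  D='10' vs B='011': no prefix
  D='10' vs E='11': no prefix
  E='11' vs G='00': no prefix
  E='11' vs F='010': no prefix
  E='11' vs B='011': no prefix
  E='11' vs D='10': no prefix
No violation found over all pairs.

YES -- this is a valid prefix code. No codeword is a prefix of any other codeword.


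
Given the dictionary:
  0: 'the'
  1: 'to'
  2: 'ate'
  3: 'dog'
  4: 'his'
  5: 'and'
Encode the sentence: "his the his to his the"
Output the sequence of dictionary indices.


Look up each word in the dictionary:
  'his' -> 4
  'the' -> 0
  'his' -> 4
  'to' -> 1
  'his' -> 4
  'the' -> 0

Encoded: [4, 0, 4, 1, 4, 0]


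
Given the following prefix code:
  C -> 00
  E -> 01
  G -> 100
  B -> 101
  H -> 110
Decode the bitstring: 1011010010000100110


Decoding step by step:
Bits 101 -> B
Bits 101 -> B
Bits 00 -> C
Bits 100 -> G
Bits 00 -> C
Bits 100 -> G
Bits 110 -> H


Decoded message: BBCGCGH


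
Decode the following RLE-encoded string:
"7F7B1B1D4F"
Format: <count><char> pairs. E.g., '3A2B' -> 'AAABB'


Expanding each <count><char> pair:
  7F -> 'FFFFFFF'
  7B -> 'BBBBBBB'
  1B -> 'B'
  1D -> 'D'
  4F -> 'FFFF'

Decoded = FFFFFFFBBBBBBBBDFFFF


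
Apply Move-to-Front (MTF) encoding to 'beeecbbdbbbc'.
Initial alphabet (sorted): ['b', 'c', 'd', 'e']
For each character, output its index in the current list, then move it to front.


MTF encoding:
'b': index 0 in ['b', 'c', 'd', 'e'] -> ['b', 'c', 'd', 'e']
'e': index 3 in ['b', 'c', 'd', 'e'] -> ['e', 'b', 'c', 'd']
'e': index 0 in ['e', 'b', 'c', 'd'] -> ['e', 'b', 'c', 'd']
'e': index 0 in ['e', 'b', 'c', 'd'] -> ['e', 'b', 'c', 'd']
'c': index 2 in ['e', 'b', 'c', 'd'] -> ['c', 'e', 'b', 'd']
'b': index 2 in ['c', 'e', 'b', 'd'] -> ['b', 'c', 'e', 'd']
'b': index 0 in ['b', 'c', 'e', 'd'] -> ['b', 'c', 'e', 'd']
'd': index 3 in ['b', 'c', 'e', 'd'] -> ['d', 'b', 'c', 'e']
'b': index 1 in ['d', 'b', 'c', 'e'] -> ['b', 'd', 'c', 'e']
'b': index 0 in ['b', 'd', 'c', 'e'] -> ['b', 'd', 'c', 'e']
'b': index 0 in ['b', 'd', 'c', 'e'] -> ['b', 'd', 'c', 'e']
'c': index 2 in ['b', 'd', 'c', 'e'] -> ['c', 'b', 'd', 'e']


Output: [0, 3, 0, 0, 2, 2, 0, 3, 1, 0, 0, 2]


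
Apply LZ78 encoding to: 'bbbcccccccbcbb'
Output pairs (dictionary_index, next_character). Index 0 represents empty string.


LZ78 encoding steps:
Dictionary: {0: ''}
Step 1: w='' (idx 0), next='b' -> output (0, 'b'), add 'b' as idx 1
Step 2: w='b' (idx 1), next='b' -> output (1, 'b'), add 'bb' as idx 2
Step 3: w='' (idx 0), next='c' -> output (0, 'c'), add 'c' as idx 3
Step 4: w='c' (idx 3), next='c' -> output (3, 'c'), add 'cc' as idx 4
Step 5: w='cc' (idx 4), next='c' -> output (4, 'c'), add 'ccc' as idx 5
Step 6: w='c' (idx 3), next='b' -> output (3, 'b'), add 'cb' as idx 6
Step 7: w='cb' (idx 6), next='b' -> output (6, 'b'), add 'cbb' as idx 7


Encoded: [(0, 'b'), (1, 'b'), (0, 'c'), (3, 'c'), (4, 'c'), (3, 'b'), (6, 'b')]


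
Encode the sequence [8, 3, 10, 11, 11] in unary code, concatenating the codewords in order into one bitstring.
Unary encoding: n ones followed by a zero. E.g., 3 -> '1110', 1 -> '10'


Encode each number as n ones followed by a terminating 0:
  8 -> 111111110 (9 bits)
  3 -> 1110 (4 bits)
  10 -> 11111111110 (11 bits)
  11 -> 111111111110 (12 bits)
  11 -> 111111111110 (12 bits)
Total length = 9 + 4 + 11 + 12 + 12 = 48 bits.

Unary([8, 3, 10, 11, 11]) = 111111110111011111111110111111111110111111111110 (48 bits)


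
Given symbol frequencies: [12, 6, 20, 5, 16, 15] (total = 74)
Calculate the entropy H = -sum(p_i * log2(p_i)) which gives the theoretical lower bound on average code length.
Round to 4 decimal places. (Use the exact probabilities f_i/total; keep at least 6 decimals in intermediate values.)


Per-symbol terms -p_i * log2(p_i) with p_i = f_i/74:
  p = 12/74 = 0.162162: log2(p) = -2.624491, -p*log2(p) = 0.425593
  p = 6/74 = 0.081081: log2(p) = -3.624491, -p*log2(p) = 0.293878
  p = 20/74 = 0.270270: log2(p) = -1.887525, -p*log2(p) = 0.510142
  p = 5/74 = 0.067568: log2(p) = -3.887525, -p*log2(p) = 0.262671
  p = 16/74 = 0.216216: log2(p) = -2.209453, -p*log2(p) = 0.477720
  p = 15/74 = 0.202703: log2(p) = -2.302563, -p*log2(p) = 0.466736
H = 0.425593 + 0.293878 + 0.510142 + 0.262671 + 0.477720 + 0.466736 = 2.436740

H = 2.4367 bits/symbol


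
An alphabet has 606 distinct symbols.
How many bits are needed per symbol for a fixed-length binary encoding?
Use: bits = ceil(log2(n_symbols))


log2(606) = 9.2432
Bracket: 2^9 = 512 < 606 <= 2^10 = 1024
So ceil(log2(606)) = 10

bits = ceil(log2(606)) = ceil(9.2432) = 10 bits


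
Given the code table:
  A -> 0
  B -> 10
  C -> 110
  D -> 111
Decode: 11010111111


Decoding:
110 -> C
10 -> B
111 -> D
111 -> D


Result: CBDD


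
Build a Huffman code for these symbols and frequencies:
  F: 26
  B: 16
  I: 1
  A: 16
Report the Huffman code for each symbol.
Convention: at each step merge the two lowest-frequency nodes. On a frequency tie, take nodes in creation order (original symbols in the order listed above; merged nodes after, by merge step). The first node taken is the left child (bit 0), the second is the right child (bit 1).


Huffman tree construction:
Step 1: Merge I(1) + B(16) = 17
Step 2: Merge A(16) + (I+B)(17) = 33
Step 3: Merge F(26) + (A+(I+B))(33) = 59
Read each symbol's code off the tree from the root (left child = 0, right child = 1).

Codes:
  F: 0 (length 1)
  B: 111 (length 3)
  I: 110 (length 3)
  A: 10 (length 2)
Average code length: 109/59 = 1.8475 bits/symbol


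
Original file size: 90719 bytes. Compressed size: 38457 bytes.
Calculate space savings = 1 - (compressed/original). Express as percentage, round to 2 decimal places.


ratio = compressed/original = 38457/90719 = 0.423913
savings = 1 - ratio = 1 - 0.423913 = 0.576087
as a percentage: 0.576087 * 100 = 57.61%

Space savings = 1 - 38457/90719 = 57.61%


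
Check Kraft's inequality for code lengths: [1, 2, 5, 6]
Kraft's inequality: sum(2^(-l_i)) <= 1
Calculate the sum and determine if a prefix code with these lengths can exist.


Sum = 2^(-1) + 2^(-2) + 2^(-5) + 2^(-6)
    = 0.5 + 0.25 + 0.03125 + 0.015625
    = 51/64 = 0.796875
Since 0.796875 <= 1, Kraft's inequality IS satisfied.
A prefix code with these lengths CAN exist.

Kraft sum = 0.796875. Satisfied.


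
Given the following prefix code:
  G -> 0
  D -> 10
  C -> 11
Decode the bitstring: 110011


Decoding step by step:
Bits 11 -> C
Bits 0 -> G
Bits 0 -> G
Bits 11 -> C


Decoded message: CGGC


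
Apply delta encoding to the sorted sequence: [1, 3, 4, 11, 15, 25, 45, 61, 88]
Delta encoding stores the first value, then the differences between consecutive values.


First value: 1
Deltas:
  3 - 1 = 2
  4 - 3 = 1
  11 - 4 = 7
  15 - 11 = 4
  25 - 15 = 10
  45 - 25 = 20
  61 - 45 = 16
  88 - 61 = 27


Delta encoded: [1, 2, 1, 7, 4, 10, 20, 16, 27]


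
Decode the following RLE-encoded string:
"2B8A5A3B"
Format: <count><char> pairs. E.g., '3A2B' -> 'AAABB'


Expanding each <count><char> pair:
  2B -> 'BB'
  8A -> 'AAAAAAAA'
  5A -> 'AAAAA'
  3B -> 'BBB'

Decoded = BBAAAAAAAAAAAAABBB


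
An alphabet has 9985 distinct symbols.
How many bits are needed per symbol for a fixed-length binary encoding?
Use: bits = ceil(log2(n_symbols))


log2(9985) = 13.2855
Bracket: 2^13 = 8192 < 9985 <= 2^14 = 16384
So ceil(log2(9985)) = 14

bits = ceil(log2(9985)) = ceil(13.2855) = 14 bits


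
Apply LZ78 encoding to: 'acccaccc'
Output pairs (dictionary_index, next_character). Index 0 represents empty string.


LZ78 encoding steps:
Dictionary: {0: ''}
Step 1: w='' (idx 0), next='a' -> output (0, 'a'), add 'a' as idx 1
Step 2: w='' (idx 0), next='c' -> output (0, 'c'), add 'c' as idx 2
Step 3: w='c' (idx 2), next='c' -> output (2, 'c'), add 'cc' as idx 3
Step 4: w='a' (idx 1), next='c' -> output (1, 'c'), add 'ac' as idx 4
Step 5: w='cc' (idx 3), end of input -> output (3, '')


Encoded: [(0, 'a'), (0, 'c'), (2, 'c'), (1, 'c'), (3, '')]


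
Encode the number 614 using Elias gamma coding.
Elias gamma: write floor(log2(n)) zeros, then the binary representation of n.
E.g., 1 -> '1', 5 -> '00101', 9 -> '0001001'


num_bits = floor(log2(614)) + 1 = 10
leading_zeros = num_bits - 1 = 9
binary(614) = 1001100110

Elias gamma(614) = '000000000' + '1001100110' = 0000000001001100110 (19 bits)


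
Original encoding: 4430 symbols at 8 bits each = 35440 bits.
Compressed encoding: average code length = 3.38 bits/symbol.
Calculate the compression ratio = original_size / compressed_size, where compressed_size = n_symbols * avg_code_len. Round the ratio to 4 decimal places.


original_size = n_symbols * orig_bits = 4430 * 8 = 35440 bits
compressed_size = n_symbols * avg_code_len = 4430 * 3.38 = 14973.4 bits
ratio = original_size / compressed_size = 35440 / 14973.4 = 2.3669

Compression ratio = 2.3669


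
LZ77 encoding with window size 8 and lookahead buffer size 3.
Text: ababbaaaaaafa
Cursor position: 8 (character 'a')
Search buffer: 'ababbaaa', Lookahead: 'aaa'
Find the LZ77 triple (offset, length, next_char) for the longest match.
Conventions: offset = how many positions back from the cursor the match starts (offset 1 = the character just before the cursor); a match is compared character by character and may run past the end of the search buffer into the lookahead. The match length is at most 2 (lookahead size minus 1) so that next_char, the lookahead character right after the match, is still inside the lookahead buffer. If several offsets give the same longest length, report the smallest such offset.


Try each offset into the search buffer:
  offset=1 (pos 7, char 'a'): match length 2
  offset=2 (pos 6, char 'a'): match length 2
  offset=3 (pos 5, char 'a'): match length 2
  offset=4 (pos 4, char 'b'): match length 0
  offset=5 (pos 3, char 'b'): match length 0
  offset=6 (pos 2, char 'a'): match length 1
  offset=7 (pos 1, char 'b'): match length 0
  offset=8 (pos 0, char 'a'): match length 1
Longest match has length 2, found at offsets 1, 2, 3; take the smallest, offset 1.
next_char = character at position 8 + 2 = 10 -> 'a'

Best match: offset=1, length=2 (matching 'aa' starting at position 7)
LZ77 triple: (1, 2, 'a')


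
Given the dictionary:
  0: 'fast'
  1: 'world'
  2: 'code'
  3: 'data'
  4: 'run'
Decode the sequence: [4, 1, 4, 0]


Look up each index in the dictionary:
  4 -> 'run'
  1 -> 'world'
  4 -> 'run'
  0 -> 'fast'

Decoded: "run world run fast"


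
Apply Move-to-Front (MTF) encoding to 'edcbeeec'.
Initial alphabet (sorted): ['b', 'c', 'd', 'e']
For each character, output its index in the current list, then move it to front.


MTF encoding:
'e': index 3 in ['b', 'c', 'd', 'e'] -> ['e', 'b', 'c', 'd']
'd': index 3 in ['e', 'b', 'c', 'd'] -> ['d', 'e', 'b', 'c']
'c': index 3 in ['d', 'e', 'b', 'c'] -> ['c', 'd', 'e', 'b']
'b': index 3 in ['c', 'd', 'e', 'b'] -> ['b', 'c', 'd', 'e']
'e': index 3 in ['b', 'c', 'd', 'e'] -> ['e', 'b', 'c', 'd']
'e': index 0 in ['e', 'b', 'c', 'd'] -> ['e', 'b', 'c', 'd']
'e': index 0 in ['e', 'b', 'c', 'd'] -> ['e', 'b', 'c', 'd']
'c': index 2 in ['e', 'b', 'c', 'd'] -> ['c', 'e', 'b', 'd']


Output: [3, 3, 3, 3, 3, 0, 0, 2]


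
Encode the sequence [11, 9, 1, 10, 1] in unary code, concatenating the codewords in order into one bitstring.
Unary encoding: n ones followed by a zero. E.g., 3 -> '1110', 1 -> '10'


Encode each number as n ones followed by a terminating 0:
  11 -> 111111111110 (12 bits)
  9 -> 1111111110 (10 bits)
  1 -> 10 (2 bits)
  10 -> 11111111110 (11 bits)
  1 -> 10 (2 bits)
Total length = 12 + 10 + 2 + 11 + 2 = 37 bits.

Unary([11, 9, 1, 10, 1]) = 1111111111101111111110101111111111010 (37 bits)


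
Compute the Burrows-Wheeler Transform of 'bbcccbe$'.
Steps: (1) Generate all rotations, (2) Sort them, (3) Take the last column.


Rotations (sorted):
  0: $bbcccbe -> last char: e
  1: bbcccbe$ -> last char: $
  2: bcccbe$b -> last char: b
  3: be$bbccc -> last char: c
  4: cbe$bbcc -> last char: c
  5: ccbe$bbc -> last char: c
  6: cccbe$bb -> last char: b
  7: e$bbcccb -> last char: b


BWT = e$bcccbb


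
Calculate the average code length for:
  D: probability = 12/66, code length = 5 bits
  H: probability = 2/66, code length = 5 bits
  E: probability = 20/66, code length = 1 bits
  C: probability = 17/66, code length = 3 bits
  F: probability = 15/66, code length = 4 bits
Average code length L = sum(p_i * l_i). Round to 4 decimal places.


Weighted contributions p_i * l_i:
  D: (12/66) * 5 = 60/66
  H: (2/66) * 5 = 10/66
  E: (20/66) * 1 = 20/66
  C: (17/66) * 3 = 51/66
  F: (15/66) * 4 = 60/66
Sum = (60 + 10 + 20 + 51 + 60)/66 = 201/66

L = 201/66 = 3.0455 bits/symbol


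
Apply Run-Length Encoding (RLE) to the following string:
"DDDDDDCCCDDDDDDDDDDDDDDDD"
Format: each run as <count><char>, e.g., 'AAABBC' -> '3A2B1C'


Scanning runs left to right:
  i=0: run of 'D' x 6 -> '6D'
  i=6: run of 'C' x 3 -> '3C'
  i=9: run of 'D' x 16 -> '16D'

RLE = 6D3C16D


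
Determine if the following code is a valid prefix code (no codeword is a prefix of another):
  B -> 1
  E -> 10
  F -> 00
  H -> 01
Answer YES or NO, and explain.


Checking each pair (does one codeword prefix another?):
  B='1' vs E='10': prefix -- VIOLATION

NO -- this is NOT a valid prefix code. B (1) is a prefix of E (10).


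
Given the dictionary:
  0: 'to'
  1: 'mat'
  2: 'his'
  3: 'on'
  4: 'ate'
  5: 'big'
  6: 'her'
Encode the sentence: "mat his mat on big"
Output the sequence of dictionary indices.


Look up each word in the dictionary:
  'mat' -> 1
  'his' -> 2
  'mat' -> 1
  'on' -> 3
  'big' -> 5

Encoded: [1, 2, 1, 3, 5]


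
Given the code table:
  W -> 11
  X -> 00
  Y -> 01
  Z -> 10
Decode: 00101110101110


Decoding:
00 -> X
10 -> Z
11 -> W
10 -> Z
10 -> Z
11 -> W
10 -> Z


Result: XZWZZWZ


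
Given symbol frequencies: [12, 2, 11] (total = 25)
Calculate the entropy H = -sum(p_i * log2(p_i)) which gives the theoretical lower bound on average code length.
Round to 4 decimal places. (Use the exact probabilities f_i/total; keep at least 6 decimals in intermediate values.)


Per-symbol terms -p_i * log2(p_i) with p_i = f_i/25:
  p = 12/25 = 0.480000: log2(p) = -1.058894, -p*log2(p) = 0.508269
  p = 2/25 = 0.080000: log2(p) = -3.643856, -p*log2(p) = 0.291508
  p = 11/25 = 0.440000: log2(p) = -1.184425, -p*log2(p) = 0.521147
H = 0.508269 + 0.291508 + 0.521147 = 1.320924

H = 1.3209 bits/symbol


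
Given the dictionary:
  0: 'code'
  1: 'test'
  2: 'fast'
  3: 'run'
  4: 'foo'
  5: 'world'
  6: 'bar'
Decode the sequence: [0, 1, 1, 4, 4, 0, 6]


Look up each index in the dictionary:
  0 -> 'code'
  1 -> 'test'
  1 -> 'test'
  4 -> 'foo'
  4 -> 'foo'
  0 -> 'code'
  6 -> 'bar'

Decoded: "code test test foo foo code bar"


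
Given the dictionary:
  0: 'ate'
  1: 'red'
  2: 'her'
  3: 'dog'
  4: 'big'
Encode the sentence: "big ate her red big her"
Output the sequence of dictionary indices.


Look up each word in the dictionary:
  'big' -> 4
  'ate' -> 0
  'her' -> 2
  'red' -> 1
  'big' -> 4
  'her' -> 2

Encoded: [4, 0, 2, 1, 4, 2]


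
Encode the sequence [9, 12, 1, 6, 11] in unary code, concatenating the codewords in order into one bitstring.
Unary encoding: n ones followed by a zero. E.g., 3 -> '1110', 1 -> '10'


Encode each number as n ones followed by a terminating 0:
  9 -> 1111111110 (10 bits)
  12 -> 1111111111110 (13 bits)
  1 -> 10 (2 bits)
  6 -> 1111110 (7 bits)
  11 -> 111111111110 (12 bits)
Total length = 10 + 13 + 2 + 7 + 12 = 44 bits.

Unary([9, 12, 1, 6, 11]) = 11111111101111111111110101111110111111111110 (44 bits)


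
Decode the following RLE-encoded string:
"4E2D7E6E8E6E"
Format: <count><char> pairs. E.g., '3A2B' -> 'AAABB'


Expanding each <count><char> pair:
  4E -> 'EEEE'
  2D -> 'DD'
  7E -> 'EEEEEEE'
  6E -> 'EEEEEE'
  8E -> 'EEEEEEEE'
  6E -> 'EEEEEE'

Decoded = EEEEDDEEEEEEEEEEEEEEEEEEEEEEEEEEE


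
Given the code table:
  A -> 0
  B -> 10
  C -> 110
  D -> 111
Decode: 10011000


Decoding:
10 -> B
0 -> A
110 -> C
0 -> A
0 -> A


Result: BACAA


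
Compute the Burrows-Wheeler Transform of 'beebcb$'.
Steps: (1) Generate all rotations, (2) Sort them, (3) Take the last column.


Rotations (sorted):
  0: $beebcb -> last char: b
  1: b$beebc -> last char: c
  2: bcb$bee -> last char: e
  3: beebcb$ -> last char: $
  4: cb$beeb -> last char: b
  5: ebcb$be -> last char: e
  6: eebcb$b -> last char: b


BWT = bce$beb


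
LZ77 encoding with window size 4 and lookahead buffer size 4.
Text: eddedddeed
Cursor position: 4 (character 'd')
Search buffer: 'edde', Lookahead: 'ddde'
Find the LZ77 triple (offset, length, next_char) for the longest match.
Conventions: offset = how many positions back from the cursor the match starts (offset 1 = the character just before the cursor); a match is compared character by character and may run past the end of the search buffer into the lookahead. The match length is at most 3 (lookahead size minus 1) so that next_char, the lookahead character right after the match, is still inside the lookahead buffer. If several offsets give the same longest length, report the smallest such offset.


Try each offset into the search buffer:
  offset=1 (pos 3, char 'e'): match length 0
  offset=2 (pos 2, char 'd'): match length 1
  offset=3 (pos 1, char 'd'): match length 2
  offset=4 (pos 0, char 'e'): match length 0
Longest match has length 2 at offset 3.
next_char = character at position 4 + 2 = 6 -> 'd'

Best match: offset=3, length=2 (matching 'dd' starting at position 1)
LZ77 triple: (3, 2, 'd')


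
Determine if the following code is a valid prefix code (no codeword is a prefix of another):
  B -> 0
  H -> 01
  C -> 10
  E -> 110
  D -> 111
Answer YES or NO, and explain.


Checking each pair (does one codeword prefix another?):
  B='0' vs H='01': prefix -- VIOLATION

NO -- this is NOT a valid prefix code. B (0) is a prefix of H (01).


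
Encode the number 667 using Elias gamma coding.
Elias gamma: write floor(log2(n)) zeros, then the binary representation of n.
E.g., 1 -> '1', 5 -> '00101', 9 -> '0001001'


num_bits = floor(log2(667)) + 1 = 10
leading_zeros = num_bits - 1 = 9
binary(667) = 1010011011

Elias gamma(667) = '000000000' + '1010011011' = 0000000001010011011 (19 bits)


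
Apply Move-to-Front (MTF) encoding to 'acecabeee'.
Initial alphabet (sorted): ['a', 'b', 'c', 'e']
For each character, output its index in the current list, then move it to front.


MTF encoding:
'a': index 0 in ['a', 'b', 'c', 'e'] -> ['a', 'b', 'c', 'e']
'c': index 2 in ['a', 'b', 'c', 'e'] -> ['c', 'a', 'b', 'e']
'e': index 3 in ['c', 'a', 'b', 'e'] -> ['e', 'c', 'a', 'b']
'c': index 1 in ['e', 'c', 'a', 'b'] -> ['c', 'e', 'a', 'b']
'a': index 2 in ['c', 'e', 'a', 'b'] -> ['a', 'c', 'e', 'b']
'b': index 3 in ['a', 'c', 'e', 'b'] -> ['b', 'a', 'c', 'e']
'e': index 3 in ['b', 'a', 'c', 'e'] -> ['e', 'b', 'a', 'c']
'e': index 0 in ['e', 'b', 'a', 'c'] -> ['e', 'b', 'a', 'c']
'e': index 0 in ['e', 'b', 'a', 'c'] -> ['e', 'b', 'a', 'c']


Output: [0, 2, 3, 1, 2, 3, 3, 0, 0]


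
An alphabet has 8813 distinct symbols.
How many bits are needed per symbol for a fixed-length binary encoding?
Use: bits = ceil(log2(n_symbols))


log2(8813) = 13.1054
Bracket: 2^13 = 8192 < 8813 <= 2^14 = 16384
So ceil(log2(8813)) = 14

bits = ceil(log2(8813)) = ceil(13.1054) = 14 bits


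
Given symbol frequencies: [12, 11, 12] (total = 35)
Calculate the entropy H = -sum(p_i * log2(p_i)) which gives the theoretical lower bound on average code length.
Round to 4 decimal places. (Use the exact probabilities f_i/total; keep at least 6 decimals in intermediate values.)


Per-symbol terms -p_i * log2(p_i) with p_i = f_i/35:
  p = 12/35 = 0.342857: log2(p) = -1.544321, -p*log2(p) = 0.529481
  p = 11/35 = 0.314286: log2(p) = -1.669851, -p*log2(p) = 0.524810
  p = 12/35 = 0.342857: log2(p) = -1.544321, -p*log2(p) = 0.529481
H = 0.529481 + 0.524810 + 0.529481 = 1.583772

H = 1.5838 bits/symbol


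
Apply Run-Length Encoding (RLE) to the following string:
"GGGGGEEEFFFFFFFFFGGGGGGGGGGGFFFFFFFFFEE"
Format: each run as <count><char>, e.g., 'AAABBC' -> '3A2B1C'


Scanning runs left to right:
  i=0: run of 'G' x 5 -> '5G'
  i=5: run of 'E' x 3 -> '3E'
  i=8: run of 'F' x 9 -> '9F'
  i=17: run of 'G' x 11 -> '11G'
  i=28: run of 'F' x 9 -> '9F'
  i=37: run of 'E' x 2 -> '2E'

RLE = 5G3E9F11G9F2E


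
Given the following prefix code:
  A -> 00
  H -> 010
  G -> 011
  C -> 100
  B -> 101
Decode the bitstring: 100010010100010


Decoding step by step:
Bits 100 -> C
Bits 010 -> H
Bits 010 -> H
Bits 100 -> C
Bits 010 -> H


Decoded message: CHHCH


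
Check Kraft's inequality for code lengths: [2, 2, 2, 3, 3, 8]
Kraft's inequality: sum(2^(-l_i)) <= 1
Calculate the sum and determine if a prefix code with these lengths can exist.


Sum = 2^(-2) + 2^(-2) + 2^(-2) + 2^(-3) + 2^(-3) + 2^(-8)
    = 0.25 + 0.25 + 0.25 + 0.125 + 0.125 + 0.00390625
    = 257/256 = 1.00390625
Since 1.00390625 > 1, Kraft's inequality is NOT satisfied.
A prefix code with these lengths CANNOT exist.

Kraft sum = 1.00390625. Not satisfied.


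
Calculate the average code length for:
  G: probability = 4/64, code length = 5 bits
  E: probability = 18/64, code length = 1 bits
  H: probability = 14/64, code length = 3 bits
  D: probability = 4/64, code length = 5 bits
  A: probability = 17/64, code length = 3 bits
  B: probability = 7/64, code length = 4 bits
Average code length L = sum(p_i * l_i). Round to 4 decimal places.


Weighted contributions p_i * l_i:
  G: (4/64) * 5 = 20/64
  E: (18/64) * 1 = 18/64
  H: (14/64) * 3 = 42/64
  D: (4/64) * 5 = 20/64
  A: (17/64) * 3 = 51/64
  B: (7/64) * 4 = 28/64
Sum = (20 + 18 + 42 + 20 + 51 + 28)/64 = 179/64

L = 179/64 = 2.7969 bits/symbol


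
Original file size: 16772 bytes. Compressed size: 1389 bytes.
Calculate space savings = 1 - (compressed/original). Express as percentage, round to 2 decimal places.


ratio = compressed/original = 1389/16772 = 0.082817
savings = 1 - ratio = 1 - 0.082817 = 0.917183
as a percentage: 0.917183 * 100 = 91.72%

Space savings = 1 - 1389/16772 = 91.72%


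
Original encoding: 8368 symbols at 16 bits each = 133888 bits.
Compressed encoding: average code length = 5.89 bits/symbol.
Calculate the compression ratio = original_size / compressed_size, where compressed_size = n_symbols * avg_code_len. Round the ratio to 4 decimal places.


original_size = n_symbols * orig_bits = 8368 * 16 = 133888 bits
compressed_size = n_symbols * avg_code_len = 8368 * 5.89 = 49287.52 bits
ratio = original_size / compressed_size = 133888 / 49287.52 = 2.7165

Compression ratio = 2.7165


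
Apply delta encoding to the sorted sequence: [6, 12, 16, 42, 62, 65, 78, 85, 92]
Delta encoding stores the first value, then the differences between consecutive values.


First value: 6
Deltas:
  12 - 6 = 6
  16 - 12 = 4
  42 - 16 = 26
  62 - 42 = 20
  65 - 62 = 3
  78 - 65 = 13
  85 - 78 = 7
  92 - 85 = 7


Delta encoded: [6, 6, 4, 26, 20, 3, 13, 7, 7]


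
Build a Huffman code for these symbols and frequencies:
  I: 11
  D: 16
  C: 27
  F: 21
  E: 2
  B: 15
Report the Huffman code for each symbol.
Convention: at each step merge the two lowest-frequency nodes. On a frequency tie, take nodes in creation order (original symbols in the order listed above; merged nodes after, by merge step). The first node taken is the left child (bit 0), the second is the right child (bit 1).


Huffman tree construction:
Step 1: Merge E(2) + I(11) = 13
Step 2: Merge (E+I)(13) + B(15) = 28
Step 3: Merge D(16) + F(21) = 37
Step 4: Merge C(27) + ((E+I)+B)(28) = 55
Step 5: Merge (D+F)(37) + (C+((E+I)+B))(55) = 92
Read each symbol's code off the tree from the root (left child = 0, right child = 1).

Codes:
  I: 1101 (length 4)
  D: 00 (length 2)
  C: 10 (length 2)
  F: 01 (length 2)
  E: 1100 (length 4)
  B: 111 (length 3)
Average code length: 225/92 = 2.4457 bits/symbol


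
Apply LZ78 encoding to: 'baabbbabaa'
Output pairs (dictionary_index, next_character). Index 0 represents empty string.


LZ78 encoding steps:
Dictionary: {0: ''}
Step 1: w='' (idx 0), next='b' -> output (0, 'b'), add 'b' as idx 1
Step 2: w='' (idx 0), next='a' -> output (0, 'a'), add 'a' as idx 2
Step 3: w='a' (idx 2), next='b' -> output (2, 'b'), add 'ab' as idx 3
Step 4: w='b' (idx 1), next='b' -> output (1, 'b'), add 'bb' as idx 4
Step 5: w='ab' (idx 3), next='a' -> output (3, 'a'), add 'aba' as idx 5
Step 6: w='a' (idx 2), end of input -> output (2, '')


Encoded: [(0, 'b'), (0, 'a'), (2, 'b'), (1, 'b'), (3, 'a'), (2, '')]


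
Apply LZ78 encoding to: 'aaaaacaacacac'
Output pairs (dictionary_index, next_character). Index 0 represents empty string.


LZ78 encoding steps:
Dictionary: {0: ''}
Step 1: w='' (idx 0), next='a' -> output (0, 'a'), add 'a' as idx 1
Step 2: w='a' (idx 1), next='a' -> output (1, 'a'), add 'aa' as idx 2
Step 3: w='aa' (idx 2), next='c' -> output (2, 'c'), add 'aac' as idx 3
Step 4: w='aac' (idx 3), next='a' -> output (3, 'a'), add 'aaca' as idx 4
Step 5: w='' (idx 0), next='c' -> output (0, 'c'), add 'c' as idx 5
Step 6: w='a' (idx 1), next='c' -> output (1, 'c'), add 'ac' as idx 6


Encoded: [(0, 'a'), (1, 'a'), (2, 'c'), (3, 'a'), (0, 'c'), (1, 'c')]


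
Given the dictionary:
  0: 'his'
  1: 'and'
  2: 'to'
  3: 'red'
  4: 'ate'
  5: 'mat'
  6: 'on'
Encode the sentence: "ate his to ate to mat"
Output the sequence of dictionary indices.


Look up each word in the dictionary:
  'ate' -> 4
  'his' -> 0
  'to' -> 2
  'ate' -> 4
  'to' -> 2
  'mat' -> 5

Encoded: [4, 0, 2, 4, 2, 5]


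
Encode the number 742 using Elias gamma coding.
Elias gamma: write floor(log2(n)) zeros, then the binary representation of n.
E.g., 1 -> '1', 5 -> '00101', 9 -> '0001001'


num_bits = floor(log2(742)) + 1 = 10
leading_zeros = num_bits - 1 = 9
binary(742) = 1011100110

Elias gamma(742) = '000000000' + '1011100110' = 0000000001011100110 (19 bits)


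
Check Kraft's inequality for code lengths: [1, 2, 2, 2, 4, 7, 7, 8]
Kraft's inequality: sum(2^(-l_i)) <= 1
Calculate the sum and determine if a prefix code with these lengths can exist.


Sum = 2^(-1) + 2^(-2) + 2^(-2) + 2^(-2) + 2^(-4) + 2^(-7) + 2^(-7) + 2^(-8)
    = 0.5 + 0.25 + 0.25 + 0.25 + 0.0625 + 0.0078125 + 0.0078125 + 0.00390625
    = 341/256 = 1.33203125
Since 1.33203125 > 1, Kraft's inequality is NOT satisfied.
A prefix code with these lengths CANNOT exist.

Kraft sum = 1.33203125. Not satisfied.


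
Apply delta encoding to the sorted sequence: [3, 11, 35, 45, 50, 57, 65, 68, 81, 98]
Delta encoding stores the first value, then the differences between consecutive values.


First value: 3
Deltas:
  11 - 3 = 8
  35 - 11 = 24
  45 - 35 = 10
  50 - 45 = 5
  57 - 50 = 7
  65 - 57 = 8
  68 - 65 = 3
  81 - 68 = 13
  98 - 81 = 17


Delta encoded: [3, 8, 24, 10, 5, 7, 8, 3, 13, 17]


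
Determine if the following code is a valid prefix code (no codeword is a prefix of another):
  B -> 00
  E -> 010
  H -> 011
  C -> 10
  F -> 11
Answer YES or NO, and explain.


Checking each pair (does one codeword prefix another?):
  B='00' vs E='010': no prefix
  B='00' vs H='011': no prefix
  B='00' vs C='10': no prefix
  B='00' vs F='11': no prefix
  E='010' vs B='00': no prefix
  E='010' vs H='011': no prefix
  E='010' vs C='10': no prefix
  E='010' vs F='11': no prefix
  H='011' vs B='00': no prefix
  H='011' vs E='010': no prefix
  H='011' vs C='10': no prefix
  H='011' vs F='11': no prefix
  C='10' vs B='00': no prefix
  C='10' vs E='010': no prefix
  C='10' vs H='011': no prefix
  C='10' vs F='11': no prefix
  F='11' vs B='00': no prefix
  F='11' vs E='010': no prefix
  F='11' vs H='011': no prefix
  F='11' vs C='10': no prefix
No violation found over all pairs.

YES -- this is a valid prefix code. No codeword is a prefix of any other codeword.


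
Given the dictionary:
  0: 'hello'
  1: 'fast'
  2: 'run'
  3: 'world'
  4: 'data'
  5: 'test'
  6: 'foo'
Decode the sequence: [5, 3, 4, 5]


Look up each index in the dictionary:
  5 -> 'test'
  3 -> 'world'
  4 -> 'data'
  5 -> 'test'

Decoded: "test world data test"


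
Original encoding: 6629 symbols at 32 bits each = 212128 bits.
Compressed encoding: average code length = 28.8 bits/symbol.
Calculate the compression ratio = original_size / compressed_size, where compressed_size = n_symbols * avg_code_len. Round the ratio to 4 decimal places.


original_size = n_symbols * orig_bits = 6629 * 32 = 212128 bits
compressed_size = n_symbols * avg_code_len = 6629 * 28.8 = 190915.2 bits
ratio = original_size / compressed_size = 212128 / 190915.2 = 1.1111

Compression ratio = 1.1111


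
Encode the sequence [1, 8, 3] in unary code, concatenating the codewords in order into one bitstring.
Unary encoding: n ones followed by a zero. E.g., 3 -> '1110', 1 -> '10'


Encode each number as n ones followed by a terminating 0:
  1 -> 10 (2 bits)
  8 -> 111111110 (9 bits)
  3 -> 1110 (4 bits)
Total length = 2 + 9 + 4 = 15 bits.

Unary([1, 8, 3]) = 101111111101110 (15 bits)


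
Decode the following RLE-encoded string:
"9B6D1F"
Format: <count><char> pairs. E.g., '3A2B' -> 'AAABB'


Expanding each <count><char> pair:
  9B -> 'BBBBBBBBB'
  6D -> 'DDDDDD'
  1F -> 'F'

Decoded = BBBBBBBBBDDDDDDF


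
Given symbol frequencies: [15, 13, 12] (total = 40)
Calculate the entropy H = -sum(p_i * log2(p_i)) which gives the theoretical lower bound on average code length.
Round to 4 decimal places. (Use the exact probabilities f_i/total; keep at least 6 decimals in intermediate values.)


Per-symbol terms -p_i * log2(p_i) with p_i = f_i/40:
  p = 15/40 = 0.375000: log2(p) = -1.415037, -p*log2(p) = 0.530639
  p = 13/40 = 0.325000: log2(p) = -1.621488, -p*log2(p) = 0.526984
  p = 12/40 = 0.300000: log2(p) = -1.736966, -p*log2(p) = 0.521090
H = 0.530639 + 0.526984 + 0.521090 = 1.578713

H = 1.5787 bits/symbol


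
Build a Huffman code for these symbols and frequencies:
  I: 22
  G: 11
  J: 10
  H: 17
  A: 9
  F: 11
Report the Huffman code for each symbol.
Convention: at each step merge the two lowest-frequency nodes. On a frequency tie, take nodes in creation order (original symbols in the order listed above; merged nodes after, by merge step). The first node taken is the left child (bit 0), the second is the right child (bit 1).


Huffman tree construction:
Step 1: Merge A(9) + J(10) = 19
Step 2: Merge G(11) + F(11) = 22
Step 3: Merge H(17) + (A+J)(19) = 36
Step 4: Merge I(22) + (G+F)(22) = 44
Step 5: Merge (H+(A+J))(36) + (I+(G+F))(44) = 80
Read each symbol's code off the tree from the root (left child = 0, right child = 1).

Codes:
  I: 10 (length 2)
  G: 110 (length 3)
  J: 011 (length 3)
  H: 00 (length 2)
  A: 010 (length 3)
  F: 111 (length 3)
Average code length: 201/80 = 2.5125 bits/symbol


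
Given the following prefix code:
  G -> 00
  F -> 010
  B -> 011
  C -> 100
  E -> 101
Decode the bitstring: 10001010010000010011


Decoding step by step:
Bits 100 -> C
Bits 010 -> F
Bits 100 -> C
Bits 100 -> C
Bits 00 -> G
Bits 010 -> F
Bits 011 -> B


Decoded message: CFCCGFB


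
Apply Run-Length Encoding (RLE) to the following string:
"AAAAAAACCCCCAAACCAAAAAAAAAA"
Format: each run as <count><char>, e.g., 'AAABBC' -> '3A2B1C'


Scanning runs left to right:
  i=0: run of 'A' x 7 -> '7A'
  i=7: run of 'C' x 5 -> '5C'
  i=12: run of 'A' x 3 -> '3A'
  i=15: run of 'C' x 2 -> '2C'
  i=17: run of 'A' x 10 -> '10A'

RLE = 7A5C3A2C10A


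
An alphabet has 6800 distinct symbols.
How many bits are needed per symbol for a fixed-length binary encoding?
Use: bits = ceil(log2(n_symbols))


log2(6800) = 12.7313
Bracket: 2^12 = 4096 < 6800 <= 2^13 = 8192
So ceil(log2(6800)) = 13

bits = ceil(log2(6800)) = ceil(12.7313) = 13 bits


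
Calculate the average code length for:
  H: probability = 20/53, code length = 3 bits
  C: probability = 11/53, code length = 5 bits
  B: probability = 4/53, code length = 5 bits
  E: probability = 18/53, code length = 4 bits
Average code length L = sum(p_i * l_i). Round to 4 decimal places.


Weighted contributions p_i * l_i:
  H: (20/53) * 3 = 60/53
  C: (11/53) * 5 = 55/53
  B: (4/53) * 5 = 20/53
  E: (18/53) * 4 = 72/53
Sum = (60 + 55 + 20 + 72)/53 = 207/53

L = 207/53 = 3.9057 bits/symbol


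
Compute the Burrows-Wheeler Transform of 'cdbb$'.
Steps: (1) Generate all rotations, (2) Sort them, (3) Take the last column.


Rotations (sorted):
  0: $cdbb -> last char: b
  1: b$cdb -> last char: b
  2: bb$cd -> last char: d
  3: cdbb$ -> last char: $
  4: dbb$c -> last char: c


BWT = bbd$c


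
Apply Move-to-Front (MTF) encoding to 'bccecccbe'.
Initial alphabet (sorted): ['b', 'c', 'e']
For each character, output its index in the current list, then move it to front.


MTF encoding:
'b': index 0 in ['b', 'c', 'e'] -> ['b', 'c', 'e']
'c': index 1 in ['b', 'c', 'e'] -> ['c', 'b', 'e']
'c': index 0 in ['c', 'b', 'e'] -> ['c', 'b', 'e']
'e': index 2 in ['c', 'b', 'e'] -> ['e', 'c', 'b']
'c': index 1 in ['e', 'c', 'b'] -> ['c', 'e', 'b']
'c': index 0 in ['c', 'e', 'b'] -> ['c', 'e', 'b']
'c': index 0 in ['c', 'e', 'b'] -> ['c', 'e', 'b']
'b': index 2 in ['c', 'e', 'b'] -> ['b', 'c', 'e']
'e': index 2 in ['b', 'c', 'e'] -> ['e', 'b', 'c']


Output: [0, 1, 0, 2, 1, 0, 0, 2, 2]


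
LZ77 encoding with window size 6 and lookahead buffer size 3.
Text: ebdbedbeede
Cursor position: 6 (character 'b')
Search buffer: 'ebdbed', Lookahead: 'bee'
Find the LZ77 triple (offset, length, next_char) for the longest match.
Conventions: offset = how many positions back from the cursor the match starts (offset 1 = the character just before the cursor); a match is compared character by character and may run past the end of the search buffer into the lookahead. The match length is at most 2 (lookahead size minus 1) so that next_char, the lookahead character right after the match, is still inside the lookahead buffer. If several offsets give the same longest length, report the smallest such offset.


Try each offset into the search buffer:
  offset=1 (pos 5, char 'd'): match length 0
  offset=2 (pos 4, char 'e'): match length 0
  offset=3 (pos 3, char 'b'): match length 2
  offset=4 (pos 2, char 'd'): match length 0
  offset=5 (pos 1, char 'b'): match length 1
  offset=6 (pos 0, char 'e'): match length 0
Longest match has length 2 at offset 3.
next_char = character at position 6 + 2 = 8 -> 'e'

Best match: offset=3, length=2 (matching 'be' starting at position 3)
LZ77 triple: (3, 2, 'e')
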